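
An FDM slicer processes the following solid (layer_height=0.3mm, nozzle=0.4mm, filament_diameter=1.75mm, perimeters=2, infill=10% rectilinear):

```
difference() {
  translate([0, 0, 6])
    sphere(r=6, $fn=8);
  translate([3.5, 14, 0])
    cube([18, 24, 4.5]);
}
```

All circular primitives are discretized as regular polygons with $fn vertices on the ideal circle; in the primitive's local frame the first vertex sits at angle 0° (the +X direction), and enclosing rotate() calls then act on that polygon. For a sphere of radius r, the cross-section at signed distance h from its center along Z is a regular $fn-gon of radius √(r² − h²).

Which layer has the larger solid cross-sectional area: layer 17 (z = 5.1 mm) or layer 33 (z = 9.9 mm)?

Layer 17 (z = 5.1): the r=6 sphere slices to a regular 8-gon of circumradius 5.932 (√(r²−h²) with h=0.9 from center) (area = (8/2)·5.932²·sin(360°/8) = 99.53 mm²); the cube at (3.5, 14) is absent (z outside [0, 4.5]); After the difference (first − rest): none of the subtracted shapes is present at this height, so the r=6 sphere is unchanged — area = 99.53 mm². So its area = 99.53 mm². Layer 33 (z = 9.9): the sphere: section is a regular 8-gon, circumradius = √(r²−h²) = √(6²−3.9²) = 4.560 (area = (8/2)·4.560²·sin(360°/8) = 58.80 mm²); the cube at (3.5, 14) is absent (z outside [0, 4.5]); Subtracting the remaining from the first: none of the subtracted shapes is present at this height, so the r=6 sphere is unchanged — area = 58.80 mm². So its area = 58.80 mm². Layer 17 is larger (99.53 vs 58.80 mm²).

layer 17 (z = 5.1 mm)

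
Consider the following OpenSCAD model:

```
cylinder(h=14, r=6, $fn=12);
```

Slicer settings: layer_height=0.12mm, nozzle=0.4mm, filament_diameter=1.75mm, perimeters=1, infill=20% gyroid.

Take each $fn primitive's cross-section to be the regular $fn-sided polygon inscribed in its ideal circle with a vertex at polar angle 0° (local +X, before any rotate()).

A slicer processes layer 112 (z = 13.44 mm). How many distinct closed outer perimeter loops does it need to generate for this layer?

1

At z = 13.44 mm: the cylinder: section is a regular 12-gon, circumradius r=6. The result has 1 disconnected region.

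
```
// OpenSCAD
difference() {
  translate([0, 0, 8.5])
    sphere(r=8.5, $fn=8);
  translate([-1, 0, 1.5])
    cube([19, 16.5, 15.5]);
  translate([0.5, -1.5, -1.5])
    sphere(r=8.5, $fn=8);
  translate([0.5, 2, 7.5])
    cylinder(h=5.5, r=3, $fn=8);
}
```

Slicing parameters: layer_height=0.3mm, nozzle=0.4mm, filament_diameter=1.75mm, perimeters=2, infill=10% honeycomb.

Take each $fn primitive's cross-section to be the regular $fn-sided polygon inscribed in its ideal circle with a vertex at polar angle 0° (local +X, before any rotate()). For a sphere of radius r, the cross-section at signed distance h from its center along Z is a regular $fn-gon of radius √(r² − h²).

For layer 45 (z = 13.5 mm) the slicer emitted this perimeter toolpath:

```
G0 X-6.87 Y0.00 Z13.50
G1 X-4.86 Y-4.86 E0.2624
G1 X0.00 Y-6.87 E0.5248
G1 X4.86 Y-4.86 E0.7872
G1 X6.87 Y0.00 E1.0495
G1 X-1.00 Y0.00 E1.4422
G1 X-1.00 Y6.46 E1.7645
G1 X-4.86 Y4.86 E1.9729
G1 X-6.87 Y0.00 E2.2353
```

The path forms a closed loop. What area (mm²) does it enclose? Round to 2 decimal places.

Apply the shoelace formula to the sequence of (X, Y) vertices; enclosed area = 93.51 mm².

93.51 mm²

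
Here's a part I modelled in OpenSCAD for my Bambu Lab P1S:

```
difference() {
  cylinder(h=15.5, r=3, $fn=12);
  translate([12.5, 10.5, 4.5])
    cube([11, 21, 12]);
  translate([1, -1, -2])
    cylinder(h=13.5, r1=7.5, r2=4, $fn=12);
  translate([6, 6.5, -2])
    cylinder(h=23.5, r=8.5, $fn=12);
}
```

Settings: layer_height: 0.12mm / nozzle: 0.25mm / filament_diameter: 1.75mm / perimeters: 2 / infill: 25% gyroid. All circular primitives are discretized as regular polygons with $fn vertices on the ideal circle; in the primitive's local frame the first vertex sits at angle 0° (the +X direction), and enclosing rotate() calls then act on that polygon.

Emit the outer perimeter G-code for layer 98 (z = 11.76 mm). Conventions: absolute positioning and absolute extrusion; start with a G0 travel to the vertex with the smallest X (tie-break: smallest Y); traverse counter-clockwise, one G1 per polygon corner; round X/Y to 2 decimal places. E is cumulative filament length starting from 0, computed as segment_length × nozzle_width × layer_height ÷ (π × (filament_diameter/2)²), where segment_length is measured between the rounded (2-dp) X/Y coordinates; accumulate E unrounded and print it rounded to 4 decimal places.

G0 X-3.00 Y0.00 Z11.76
G1 X-2.60 Y-1.50 E0.0194
G1 X-1.50 Y-2.60 E0.0388
G1 X0.00 Y-3.00 E0.0581
G1 X1.50 Y-2.60 E0.0775
G1 X2.60 Y-1.50 E0.0969
G1 X2.70 Y-1.12 E0.1018
G1 X1.75 Y-0.86 E0.1141
G1 X-1.36 Y2.25 E0.1689
G1 X-1.46 Y2.61 E0.1736
G1 X-1.50 Y2.60 E0.1741
G1 X-2.60 Y1.50 E0.1935
G1 X-3.00 Y0.00 E0.2129

At z = 11.76 mm: the cylinder: section is a regular 12-gon, circumradius r=3; the cube at (12.5, 10.5) is present — its section is the full 11×21 rectangle; the cone at (1, -1) is not intersected at this z (z outside [-2, 11.5]); the r=8.5 cylinder at (6, 6.5) gives a regular 12-gon of circumradius 8.5 (constant along its height); Taking the first minus the rest: starting from the r=3 cylinder, the 11×21 cube at (12.5, 10.5) misses the remaining region (no effect); the r=8.5 cylinder at (6, 6.5) partially overlaps it — only the 9.55 mm² overlap (of its 216.75 mm²) is removed, clipping the outline — 1 connected region. The outline is a single polygon with 12 vertices. Extrusion per mm of travel: 0.25 × 0.12 / (π × 0.875²) = 0.012473. Accumulating E over each segment gives final E = 0.2129.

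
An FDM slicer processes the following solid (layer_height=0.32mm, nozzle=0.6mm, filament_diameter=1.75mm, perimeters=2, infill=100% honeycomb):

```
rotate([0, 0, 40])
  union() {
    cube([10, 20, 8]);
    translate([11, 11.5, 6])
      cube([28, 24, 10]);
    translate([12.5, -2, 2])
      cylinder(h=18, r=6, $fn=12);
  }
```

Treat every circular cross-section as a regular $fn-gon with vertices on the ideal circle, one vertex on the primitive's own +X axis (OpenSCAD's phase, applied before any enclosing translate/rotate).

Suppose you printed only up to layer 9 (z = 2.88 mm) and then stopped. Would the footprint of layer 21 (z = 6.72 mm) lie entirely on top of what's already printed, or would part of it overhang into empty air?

Compare the two slices. At z = 2.88: the cube (footprint 10×20) is included at this height (area 200.00 mm²); the cube at (11, 11.5) is absent (z outside [6, 16]); the r=6 cylinder at (12.5, -2) gives a regular 12-gon of circumradius 6 (constant along its height) (area = (12/2)·6.000²·sin(360°/12) = 108.00 mm²); Merging all regions: the regions partially overlap — summed areas 308.00 mm² minus the doubly-counted overlap 6.37 mm² gives 301.63 mm² — area = 301.63 mm²; (whole slice rotated 40° about Z — lengths, areas and connectivity unchanged). At z = 6.72: the cube (footprint 10×20) is included at this height (area 200.00 mm²); the cube at (11, 11.5) is present — its section is the full 28×24 rectangle (area 672.00 mm²); the cylinder at (12.5, -2): section is a regular 12-gon, circumradius r=6 (area = (12/2)·6.000²·sin(360°/12) = 108.00 mm²); Merging all regions: the regions partially overlap — summed areas 980.00 mm² minus the doubly-counted overlap 6.37 mm² gives 973.63 mm² — area = 973.63 mm²; (rotated 40° about Z; rotation is an isometry so areas/perimeters/island counts are preserved). Checking containment: at z = 6.72 the cross-section extends beyond the z = 2.88 cross-section by about 672.00 mm².

part overhangs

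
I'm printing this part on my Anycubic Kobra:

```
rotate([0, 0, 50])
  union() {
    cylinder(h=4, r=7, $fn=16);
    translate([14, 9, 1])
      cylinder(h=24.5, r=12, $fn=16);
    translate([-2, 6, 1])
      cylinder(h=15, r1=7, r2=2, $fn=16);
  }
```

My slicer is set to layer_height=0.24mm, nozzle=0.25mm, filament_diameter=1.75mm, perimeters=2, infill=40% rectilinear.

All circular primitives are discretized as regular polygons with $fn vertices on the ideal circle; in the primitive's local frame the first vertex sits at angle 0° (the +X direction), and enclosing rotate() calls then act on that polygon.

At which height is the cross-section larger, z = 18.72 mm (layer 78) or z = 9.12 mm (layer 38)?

Layer 78 (z = 18.72): the cylinder does not reach this height (z outside [0, 4]); the r=12 cylinder at (14, 9) contributes a regular 16-gon of circumradius 12 (area = (16/2)·12.000²·sin(360°/16) = 440.85 mm²); the cone at (-2, 6) does not reach this height (z outside [1, 16]); Merging all regions: only the r=12 cylinder at (14, 9) is present, so the union is just that shape — area = 440.85 mm²; (whole slice rotated 50° about Z — lengths, areas and connectivity unchanged). So its area = 440.85 mm². Layer 38 (z = 9.12): the cylinder does not reach this height (z outside [0, 4]); the r=12 cylinder at (14, 9) gives a regular 16-gon of circumradius 12 (constant along its height) (area = (16/2)·12.000²·sin(360°/16) = 440.85 mm²); the cone at (-2, 6): at t=0.541 of its height the radius interpolates to r₁+(r₂−r₁)t = 4.293, giving a regular 16-gon of that circumradius (area = (16/2)·4.293²·sin(360°/16) = 56.43 mm²); Merging all regions: the 2 present regions are separate (no shared area or edge), so areas and boundary lengths simply add and each stays a separate island — area = 497.28 mm²; (rotated 50° about Z; rotation is an isometry so areas/perimeters/island counts are preserved). So its area = 497.28 mm². Layer 38 is larger (497.28 vs 440.85 mm²).

layer 38 (z = 9.12 mm)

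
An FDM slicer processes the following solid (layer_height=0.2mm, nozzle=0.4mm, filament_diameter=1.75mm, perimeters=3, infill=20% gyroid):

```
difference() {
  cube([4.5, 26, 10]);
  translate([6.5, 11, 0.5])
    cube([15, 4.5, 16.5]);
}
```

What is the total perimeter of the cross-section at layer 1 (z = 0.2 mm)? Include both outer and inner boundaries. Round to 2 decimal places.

61.00 mm

At z = 0.2 mm: the cube is present — its section is the full 4.5×26 rectangle (perimeter 61.00 mm); the cube at (6.5, 11) is not intersected at this z (z outside [0.5, 17]); Taking the first minus the rest: none of the subtracted shapes is present at this height, so the 4.5×26 cube is unchanged — boundary = 61.00 mm. Overall, the cross-section is a single solid region. Total boundary length (outer) = 61.00 mm.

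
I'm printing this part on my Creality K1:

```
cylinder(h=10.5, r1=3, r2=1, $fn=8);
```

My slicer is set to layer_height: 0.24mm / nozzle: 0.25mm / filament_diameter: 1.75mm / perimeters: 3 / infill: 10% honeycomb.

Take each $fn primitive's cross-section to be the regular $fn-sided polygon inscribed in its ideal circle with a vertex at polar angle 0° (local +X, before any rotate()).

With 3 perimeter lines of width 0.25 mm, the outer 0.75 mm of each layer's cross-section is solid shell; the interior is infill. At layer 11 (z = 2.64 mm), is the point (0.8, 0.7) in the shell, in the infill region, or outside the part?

infill

At z = 2.64 mm: the cone: at t=0.251 of its height the radius interpolates to r₁+(r₂−r₁)t = 2.497, giving a regular 8-gon of that circumradius. Overall, the cross-section is a single solid region. The nearest boundary edge runs (2.50, 0.00)→(1.77, 1.77); distance from the point to it = 1.30 mm. The point is inside the cross-section and 1.30 mm from the nearest boundary — more than the 0.75 mm shell width (3 × 0.25), so it's in the infill interior.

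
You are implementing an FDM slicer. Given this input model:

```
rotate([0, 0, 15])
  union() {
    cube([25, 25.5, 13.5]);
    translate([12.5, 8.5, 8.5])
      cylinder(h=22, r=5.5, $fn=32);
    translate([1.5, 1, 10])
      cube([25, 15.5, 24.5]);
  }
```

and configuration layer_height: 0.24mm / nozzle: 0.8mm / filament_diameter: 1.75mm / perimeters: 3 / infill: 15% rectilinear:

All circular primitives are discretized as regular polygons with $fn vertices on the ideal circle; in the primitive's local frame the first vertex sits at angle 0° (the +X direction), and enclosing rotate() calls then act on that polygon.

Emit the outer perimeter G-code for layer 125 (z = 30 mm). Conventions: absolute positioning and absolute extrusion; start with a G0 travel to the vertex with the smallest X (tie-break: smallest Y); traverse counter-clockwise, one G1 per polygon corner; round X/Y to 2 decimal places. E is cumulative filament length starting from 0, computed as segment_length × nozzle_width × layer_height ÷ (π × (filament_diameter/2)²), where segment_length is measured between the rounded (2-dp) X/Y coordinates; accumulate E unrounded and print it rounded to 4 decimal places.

G0 X-2.82 Y16.33 Z30.00
G1 X1.19 Y1.35 E1.2379
G1 X25.34 Y7.82 E3.2336
G1 X21.33 Y22.80 E4.4715
G1 X-2.82 Y16.33 E6.4672

At z = 30 mm: the cube is absent (z outside [0, 13.5]); the cylinder at (12.5, 8.5): section is a regular 32-gon, circumradius r=5.5; the cube at (1.5, 1) (footprint 25×15.5) is included at this height; Merging all regions: the r=5.5 cylinder at (12.5, 8.5) lies entirely inside the 25×15.5 cube at (1.5, 1), so the union is just the 25×15.5 cube at (1.5, 1) — 1 connected region; (rotated 15° about Z; rotation is an isometry so areas/perimeters/island counts are preserved). The outline is a single polygon with 4 vertices. Extrusion per mm of travel: 0.8 × 0.24 / (π × 0.875²) = 0.079824. Accumulating E over each segment gives final E = 6.4672.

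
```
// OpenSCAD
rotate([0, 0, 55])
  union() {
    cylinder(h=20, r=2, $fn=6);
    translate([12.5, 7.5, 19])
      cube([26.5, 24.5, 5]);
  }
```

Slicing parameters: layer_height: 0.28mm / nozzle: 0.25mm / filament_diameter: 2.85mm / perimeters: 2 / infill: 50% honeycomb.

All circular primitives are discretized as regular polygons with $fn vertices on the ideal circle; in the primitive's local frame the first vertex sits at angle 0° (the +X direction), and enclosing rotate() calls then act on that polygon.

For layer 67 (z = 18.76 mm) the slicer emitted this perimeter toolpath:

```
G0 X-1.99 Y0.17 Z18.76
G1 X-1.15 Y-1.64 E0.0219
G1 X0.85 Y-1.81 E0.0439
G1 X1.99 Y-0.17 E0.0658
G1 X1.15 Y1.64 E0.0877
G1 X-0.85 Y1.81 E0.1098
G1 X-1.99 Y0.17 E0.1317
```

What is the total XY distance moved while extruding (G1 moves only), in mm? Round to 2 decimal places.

12.00 mm

Sum the Euclidean lengths of each G1 segment: total = 12.00 mm.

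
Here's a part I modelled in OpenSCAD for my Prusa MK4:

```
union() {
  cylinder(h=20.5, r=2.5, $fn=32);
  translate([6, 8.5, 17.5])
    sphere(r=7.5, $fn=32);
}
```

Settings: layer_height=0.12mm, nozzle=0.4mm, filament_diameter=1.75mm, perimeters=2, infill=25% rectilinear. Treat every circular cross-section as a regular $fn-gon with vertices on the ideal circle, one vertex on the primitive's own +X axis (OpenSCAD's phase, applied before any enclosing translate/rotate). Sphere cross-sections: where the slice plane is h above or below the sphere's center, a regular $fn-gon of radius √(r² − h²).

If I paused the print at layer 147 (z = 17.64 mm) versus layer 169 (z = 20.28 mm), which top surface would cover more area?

Layer 147 (z = 17.64): the cylinder: section is a regular 32-gon, circumradius r=2.5 (area = (32/2)·2.500²·sin(360°/32) = 19.51 mm²); the r=7.5 sphere at (6, 8.5) contributes a regular 32-gon of circumradius √(7.5²−0.14²) = 7.499 (area = (32/2)·7.499²·sin(360°/32) = 175.52 mm²); Merging all regions: the 2 present regions are separate (no shared area or edge), so areas and boundary lengths simply add and each stays a separate island — area = 195.03 mm². So its area = 195.03 mm². Layer 169 (z = 20.28): the cylinder: section is a regular 32-gon, circumradius r=2.5 (area = (32/2)·2.500²·sin(360°/32) = 19.51 mm²); the sphere at (6, 8.5): section is a regular 32-gon, circumradius = √(r²−h²) = √(7.5²−2.78²) = 6.966 (area = (32/2)·6.966²·sin(360°/32) = 151.46 mm²); Combining (union): the 2 present regions are separate (no shared area or edge), so areas and boundary lengths simply add and each stays a separate island — area = 170.97 mm². So its area = 170.97 mm². Layer 147 is larger (195.03 vs 170.97 mm²).

layer 147 (z = 17.64 mm)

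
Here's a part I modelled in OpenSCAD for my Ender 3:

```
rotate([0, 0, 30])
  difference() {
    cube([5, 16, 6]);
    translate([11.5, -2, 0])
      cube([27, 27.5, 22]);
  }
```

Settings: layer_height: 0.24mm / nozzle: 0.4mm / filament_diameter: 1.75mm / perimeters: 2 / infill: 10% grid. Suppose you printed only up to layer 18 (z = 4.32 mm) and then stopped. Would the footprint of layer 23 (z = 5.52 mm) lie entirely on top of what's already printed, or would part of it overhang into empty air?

Compare the two slices. At z = 4.32: the cube is present — its section is the full 5×16 rectangle (area 80.00 mm²); the cube at (11.5, -2) is present — its section is the full 27×27.5 rectangle (area 742.50 mm²); After the difference (first − rest): starting from the 5×16 cube (80.00 mm²), the 27×27.5 cube at (11.5, -2) misses the remaining region (no effect) — area = 80.00 mm²; (rotated 30° about Z; rotation is an isometry so areas/perimeters/island counts are preserved). At z = 5.52: the cube (footprint 5×16) is included at this height (area 80.00 mm²); the cube at (11.5, -2) (footprint 27×27.5) is included at this height (area 742.50 mm²); After the difference (first − rest): starting from the 5×16 cube (80.00 mm²), the 27×27.5 cube at (11.5, -2) misses the remaining region (no effect) — area = 80.00 mm²; (whole slice rotated 30° about Z — lengths, areas and connectivity unchanged). Checking containment: the cross-section at z = 5.52 is a subset of the cross-section at z = 4.32.

entirely on top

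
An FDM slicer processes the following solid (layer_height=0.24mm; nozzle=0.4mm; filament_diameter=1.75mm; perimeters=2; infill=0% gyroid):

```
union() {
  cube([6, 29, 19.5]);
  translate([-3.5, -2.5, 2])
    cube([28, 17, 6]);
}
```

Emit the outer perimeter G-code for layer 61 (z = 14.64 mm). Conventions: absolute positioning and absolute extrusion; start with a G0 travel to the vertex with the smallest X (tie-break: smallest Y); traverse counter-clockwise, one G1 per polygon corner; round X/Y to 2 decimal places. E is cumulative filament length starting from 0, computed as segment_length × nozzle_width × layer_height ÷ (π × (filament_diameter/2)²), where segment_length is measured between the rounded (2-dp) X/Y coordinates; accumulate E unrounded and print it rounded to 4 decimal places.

At z = 14.64 mm: the cube is present — its section is the full 6×29 rectangle; the cube at (-3.5, -2.5) is absent (z outside [2, 8]); Taking the union: only the 6×29 cube is present, so the union is just that shape — 1 connected region. The outline is a single polygon with 4 vertices. Extrusion per mm of travel: 0.4 × 0.24 / (π × 0.875²) = 0.039912. Accumulating E over each segment gives final E = 2.7939.

G0 X0.00 Y0.00 Z14.64
G1 X6.00 Y0.00 E0.2395
G1 X6.00 Y29.00 E1.3969
G1 X0.00 Y29.00 E1.6364
G1 X0.00 Y0.00 E2.7939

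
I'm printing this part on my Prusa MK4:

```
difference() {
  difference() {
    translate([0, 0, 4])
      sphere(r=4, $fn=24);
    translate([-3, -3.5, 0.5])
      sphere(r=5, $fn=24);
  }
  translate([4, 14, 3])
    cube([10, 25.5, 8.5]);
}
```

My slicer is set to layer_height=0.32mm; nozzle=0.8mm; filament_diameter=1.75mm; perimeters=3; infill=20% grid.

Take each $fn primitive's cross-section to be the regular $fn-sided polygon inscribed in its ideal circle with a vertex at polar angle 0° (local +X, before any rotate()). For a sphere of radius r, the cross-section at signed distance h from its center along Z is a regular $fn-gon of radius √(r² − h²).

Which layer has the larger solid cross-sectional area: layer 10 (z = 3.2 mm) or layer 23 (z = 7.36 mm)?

Layer 10 (z = 3.2): the r=4 sphere contributes a regular 24-gon of circumradius √(4²−0.8²) = 3.919 (area = (24/2)·3.919²·sin(360°/24) = 47.71 mm²); the r=5 sphere at (-3, -3.5) slices to a regular 24-gon of circumradius 4.208 (√(r²−h²) with h=2.7 from center) (area = (24/2)·4.208²·sin(360°/24) = 55.00 mm²); Subtracting the remaining from the first: starting from the r=4 sphere (47.71 mm²), the r=5 sphere at (-3, -3.5) partially overlaps it — only the 16.15 mm² overlap (of its 55.00 mm²) is removed, clipping the outline — area = 31.55 mm²; the cube at (4, 14) (footprint 10×25.5) is included at this height (area 255.00 mm²); Subtracting the remaining from the first: starting from the result so far (31.55 mm²), the 10×25.5 cube at (4, 14) misses the remaining region (no effect) — area = 31.55 mm². So its area = 31.55 mm². Layer 23 (z = 7.36): the r=4 sphere contributes a regular 24-gon of circumradius √(4²−3.36²) = 2.170 (area = (24/2)·2.170²·sin(360°/24) = 14.63 mm²); the sphere at (-3, -3.5) does not reach this height (|z−center|=6.860 > r=5); Taking the first minus the rest: none of the subtracted shapes is present at this height, so the r=4 sphere is unchanged — area = 14.63 mm²; the cube at (4, 14) is present — its section is the full 10×25.5 rectangle (area 255.00 mm²); Taking the first minus the rest: starting from the result so far (14.63 mm²), the 10×25.5 cube at (4, 14) misses the remaining region (no effect) — area = 14.63 mm². So its area = 14.63 mm². Layer 10 is larger (31.55 vs 14.63 mm²).

layer 10 (z = 3.2 mm)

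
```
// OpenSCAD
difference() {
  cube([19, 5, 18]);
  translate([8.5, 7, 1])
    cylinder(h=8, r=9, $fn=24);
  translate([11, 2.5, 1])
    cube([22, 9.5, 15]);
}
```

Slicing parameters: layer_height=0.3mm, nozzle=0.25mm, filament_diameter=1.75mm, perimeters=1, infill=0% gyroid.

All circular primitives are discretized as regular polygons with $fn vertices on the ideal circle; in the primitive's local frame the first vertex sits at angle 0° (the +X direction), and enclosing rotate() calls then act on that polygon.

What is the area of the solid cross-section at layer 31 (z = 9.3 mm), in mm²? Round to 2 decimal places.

75.00 mm²

At z = 9.3 mm: the cube is present — its section is the full 19×5 rectangle (area 95.00 mm²); the cylinder at (8.5, 7) does not reach this height (z outside [1, 9]); the cube at (11, 2.5) (footprint 22×9.5) is included at this height (area 209.00 mm²); Subtracting the remaining from the first: starting from the 19×5 cube (95.00 mm²), the 22×9.5 cube at (11, 2.5) partially overlaps it — only the 20.00 mm² overlap (of its 209.00 mm²) is removed, clipping the outline — area = 75.00 mm². Overall, the cross-section is a single solid region. Net area = 75.00 mm².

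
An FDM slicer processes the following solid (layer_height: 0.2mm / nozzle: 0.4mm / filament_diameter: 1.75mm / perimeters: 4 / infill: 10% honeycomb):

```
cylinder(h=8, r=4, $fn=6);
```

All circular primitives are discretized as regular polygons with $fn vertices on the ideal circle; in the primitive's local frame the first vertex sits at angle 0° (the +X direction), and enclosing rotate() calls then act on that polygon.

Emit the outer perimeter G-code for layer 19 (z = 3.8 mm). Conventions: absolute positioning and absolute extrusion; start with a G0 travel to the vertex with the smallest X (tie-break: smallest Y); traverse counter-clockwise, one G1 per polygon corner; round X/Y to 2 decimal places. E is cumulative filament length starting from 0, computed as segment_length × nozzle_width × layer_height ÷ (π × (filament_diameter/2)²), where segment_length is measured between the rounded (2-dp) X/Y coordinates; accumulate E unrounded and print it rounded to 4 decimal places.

G0 X-4.00 Y0.00 Z3.80
G1 X-2.00 Y-3.46 E0.1329
G1 X2.00 Y-3.46 E0.2660
G1 X4.00 Y0.00 E0.3989
G1 X2.00 Y3.46 E0.5318
G1 X-2.00 Y3.46 E0.6648
G1 X-4.00 Y0.00 E0.7978

At z = 3.8 mm: the cylinder: section is a regular 6-gon, circumradius r=4. The outline is a single polygon with 6 vertices. Extrusion per mm of travel: 0.4 × 0.2 / (π × 0.875²) = 0.033260. Accumulating E over each segment gives final E = 0.7978.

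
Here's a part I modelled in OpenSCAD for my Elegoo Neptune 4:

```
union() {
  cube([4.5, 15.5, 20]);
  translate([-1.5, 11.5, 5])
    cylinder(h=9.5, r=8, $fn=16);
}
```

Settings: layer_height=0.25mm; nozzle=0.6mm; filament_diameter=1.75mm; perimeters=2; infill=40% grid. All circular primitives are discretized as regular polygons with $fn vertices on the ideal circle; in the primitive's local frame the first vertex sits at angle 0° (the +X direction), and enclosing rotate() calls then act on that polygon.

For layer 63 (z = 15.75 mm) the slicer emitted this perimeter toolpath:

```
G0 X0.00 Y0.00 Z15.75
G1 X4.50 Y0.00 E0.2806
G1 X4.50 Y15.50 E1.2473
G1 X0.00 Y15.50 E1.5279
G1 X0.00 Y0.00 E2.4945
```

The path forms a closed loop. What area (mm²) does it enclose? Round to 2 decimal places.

69.75 mm²

Apply the shoelace formula to the sequence of (X, Y) vertices; enclosed area = 69.75 mm².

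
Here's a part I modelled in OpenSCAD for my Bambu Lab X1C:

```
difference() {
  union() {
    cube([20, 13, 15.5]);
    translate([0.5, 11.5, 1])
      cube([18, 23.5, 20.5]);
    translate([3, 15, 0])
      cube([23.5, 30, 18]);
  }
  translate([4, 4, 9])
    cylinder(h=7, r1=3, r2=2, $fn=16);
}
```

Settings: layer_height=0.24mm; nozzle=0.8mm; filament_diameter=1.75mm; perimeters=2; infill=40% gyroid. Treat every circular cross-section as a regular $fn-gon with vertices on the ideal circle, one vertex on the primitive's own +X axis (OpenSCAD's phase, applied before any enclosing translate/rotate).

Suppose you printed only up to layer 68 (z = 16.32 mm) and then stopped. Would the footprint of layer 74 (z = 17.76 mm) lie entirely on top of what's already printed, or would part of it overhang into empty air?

Compare the two slices. At z = 16.32: the cube is not intersected at this z (z outside [0, 15.5]); the cube at (0.5, 11.5) (footprint 18×23.5) is included at this height (area 423.00 mm²); the cube at (3, 15) is present — its section is the full 23.5×30 rectangle (area 705.00 mm²); Combining (union): the regions partially overlap — summed areas 1128.00 mm² minus the doubly-counted overlap 310.00 mm² gives 818.00 mm² — area = 818.00 mm²; the cone at (4, 4) is not intersected at this z (z outside [9, 16]); After the difference (first − rest): none of the subtracted shapes is present at this height, so that combined region is unchanged — area = 818.00 mm². At z = 17.76: the cube is not intersected at this z (z outside [0, 15.5]); the 18×23.5 cube at (0.5, 11.5) contributes its full rectangle (area 423.00 mm²); the 23.5×30 cube at (3, 15) contributes its full rectangle (area 705.00 mm²); Merging all regions: the regions partially overlap — summed areas 1128.00 mm² minus the doubly-counted overlap 310.00 mm² gives 818.00 mm² — area = 818.00 mm²; the cone at (4, 4) does not reach this height (z outside [9, 16]); Subtracting the remaining from the first: none of the subtracted shapes is present at this height, so that combined region is unchanged — area = 818.00 mm². Checking containment: the cross-section at z = 17.76 is a subset of the cross-section at z = 16.32.

entirely on top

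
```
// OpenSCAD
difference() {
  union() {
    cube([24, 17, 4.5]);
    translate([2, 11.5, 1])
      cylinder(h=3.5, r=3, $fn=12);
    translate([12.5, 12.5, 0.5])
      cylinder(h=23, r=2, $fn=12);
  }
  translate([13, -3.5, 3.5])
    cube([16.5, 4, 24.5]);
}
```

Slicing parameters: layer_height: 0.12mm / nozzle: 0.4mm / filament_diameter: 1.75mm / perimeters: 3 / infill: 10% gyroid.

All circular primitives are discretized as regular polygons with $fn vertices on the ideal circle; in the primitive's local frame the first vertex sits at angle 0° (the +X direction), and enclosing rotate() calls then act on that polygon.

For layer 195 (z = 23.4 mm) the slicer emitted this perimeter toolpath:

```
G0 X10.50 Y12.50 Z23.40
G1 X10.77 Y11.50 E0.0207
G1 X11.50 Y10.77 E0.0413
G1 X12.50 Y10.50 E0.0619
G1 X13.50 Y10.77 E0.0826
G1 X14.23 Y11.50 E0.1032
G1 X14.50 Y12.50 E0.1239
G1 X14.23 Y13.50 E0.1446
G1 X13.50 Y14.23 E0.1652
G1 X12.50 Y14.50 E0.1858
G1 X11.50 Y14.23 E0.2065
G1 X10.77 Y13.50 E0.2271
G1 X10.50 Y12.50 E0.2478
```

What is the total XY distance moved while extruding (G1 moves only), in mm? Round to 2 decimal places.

12.42 mm

Sum the Euclidean lengths of each G1 segment: total = 12.42 mm.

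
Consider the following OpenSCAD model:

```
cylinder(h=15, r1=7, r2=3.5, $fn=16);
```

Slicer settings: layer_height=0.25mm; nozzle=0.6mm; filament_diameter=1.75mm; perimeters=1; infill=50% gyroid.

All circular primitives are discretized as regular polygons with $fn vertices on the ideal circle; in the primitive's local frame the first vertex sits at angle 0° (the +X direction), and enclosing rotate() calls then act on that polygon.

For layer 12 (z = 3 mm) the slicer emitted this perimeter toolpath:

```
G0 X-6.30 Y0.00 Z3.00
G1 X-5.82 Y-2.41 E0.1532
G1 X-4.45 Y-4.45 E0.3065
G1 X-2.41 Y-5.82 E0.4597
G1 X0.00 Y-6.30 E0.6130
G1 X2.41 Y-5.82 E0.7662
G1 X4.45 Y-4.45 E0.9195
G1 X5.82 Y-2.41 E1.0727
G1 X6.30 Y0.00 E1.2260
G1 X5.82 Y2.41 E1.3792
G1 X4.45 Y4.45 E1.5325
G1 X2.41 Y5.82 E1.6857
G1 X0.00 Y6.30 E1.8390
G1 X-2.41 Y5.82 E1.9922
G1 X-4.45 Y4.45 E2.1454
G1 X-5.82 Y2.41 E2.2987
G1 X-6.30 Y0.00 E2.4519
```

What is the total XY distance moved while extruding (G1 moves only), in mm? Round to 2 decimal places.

39.32 mm

Sum the Euclidean lengths of each G1 segment: total = 39.32 mm.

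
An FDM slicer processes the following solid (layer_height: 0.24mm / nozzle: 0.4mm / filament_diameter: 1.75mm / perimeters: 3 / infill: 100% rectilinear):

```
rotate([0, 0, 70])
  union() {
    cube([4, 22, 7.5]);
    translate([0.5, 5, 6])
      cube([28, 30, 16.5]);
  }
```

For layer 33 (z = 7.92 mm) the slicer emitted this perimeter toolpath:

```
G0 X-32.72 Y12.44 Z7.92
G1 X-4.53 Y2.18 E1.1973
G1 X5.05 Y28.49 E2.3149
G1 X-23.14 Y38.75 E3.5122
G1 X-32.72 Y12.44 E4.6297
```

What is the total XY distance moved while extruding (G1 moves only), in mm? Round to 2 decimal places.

Sum the Euclidean lengths of each G1 segment: total = 116.00 mm.

116.00 mm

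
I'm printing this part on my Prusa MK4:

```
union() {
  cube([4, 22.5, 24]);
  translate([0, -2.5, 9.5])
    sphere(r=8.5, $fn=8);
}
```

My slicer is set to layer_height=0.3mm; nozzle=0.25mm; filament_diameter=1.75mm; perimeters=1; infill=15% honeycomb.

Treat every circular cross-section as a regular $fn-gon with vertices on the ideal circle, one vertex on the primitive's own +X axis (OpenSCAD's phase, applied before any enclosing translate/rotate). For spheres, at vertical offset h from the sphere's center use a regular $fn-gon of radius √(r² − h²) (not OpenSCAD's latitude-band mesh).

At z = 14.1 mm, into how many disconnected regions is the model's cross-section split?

At z = 14.1 mm: the cube (footprint 4×22.5) is included at this height; the r=8.5 sphere at (0, -2.5) contributes a regular 8-gon of circumradius √(8.5²−4.6²) = 7.148; Merging all regions: the regions partially overlap (shared area 15.28 mm²), so overlapping operands fuse into one piece — 1 connected region. The result has 1 disconnected region.

1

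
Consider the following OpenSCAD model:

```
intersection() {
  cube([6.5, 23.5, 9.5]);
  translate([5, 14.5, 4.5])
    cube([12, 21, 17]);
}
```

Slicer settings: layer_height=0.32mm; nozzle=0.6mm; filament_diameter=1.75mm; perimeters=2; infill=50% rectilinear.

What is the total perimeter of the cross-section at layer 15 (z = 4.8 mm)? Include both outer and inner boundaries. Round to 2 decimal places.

21.00 mm

At z = 4.8 mm: the 6.5×23.5 cube contributes its full rectangle (perimeter 60.00 mm); the 12×21 cube at (5, 14.5) contributes its full rectangle (perimeter 66.00 mm); Keeping only the common overlap: the 12×21 cube at (5, 14.5) partially overlaps the 6.5×23.5 cube; clipping to the common part keeps 13.50 mm² — boundary = 21.00 mm. Overall, the cross-section is a single solid region. Total boundary length (outer) = 21.00 mm.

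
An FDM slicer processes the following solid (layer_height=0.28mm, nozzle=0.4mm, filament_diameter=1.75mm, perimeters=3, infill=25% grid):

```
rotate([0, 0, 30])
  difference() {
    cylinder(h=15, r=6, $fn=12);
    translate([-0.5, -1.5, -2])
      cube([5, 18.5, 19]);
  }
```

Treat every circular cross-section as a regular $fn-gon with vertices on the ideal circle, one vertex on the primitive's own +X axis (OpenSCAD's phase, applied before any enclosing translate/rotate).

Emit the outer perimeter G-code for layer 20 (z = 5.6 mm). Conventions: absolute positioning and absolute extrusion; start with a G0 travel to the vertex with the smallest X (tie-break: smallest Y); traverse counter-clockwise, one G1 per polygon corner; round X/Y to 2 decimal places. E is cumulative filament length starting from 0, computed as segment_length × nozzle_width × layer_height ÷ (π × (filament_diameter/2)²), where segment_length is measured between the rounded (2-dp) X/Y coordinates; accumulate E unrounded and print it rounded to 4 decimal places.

G0 X-6.00 Y0.00 Z5.60
G1 X-5.20 Y-3.00 E0.1446
G1 X-3.00 Y-5.20 E0.2894
G1 X0.00 Y-6.00 E0.4340
G1 X3.00 Y-5.20 E0.5786
G1 X5.20 Y-3.00 E0.7235
G1 X6.00 Y0.00 E0.8680
G1 X5.20 Y3.00 E1.0126
G1 X3.00 Y5.20 E1.1575
G1 X2.05 Y5.45 E1.2032
G1 X4.65 Y0.95 E1.4452
G1 X0.32 Y-1.55 E1.6780
G1 X-3.37 Y4.83 E2.0212
G1 X-5.20 Y3.00 E2.1417
G1 X-6.00 Y0.00 E2.2863

At z = 5.6 mm: the r=6 cylinder gives a regular 12-gon of circumradius 6 (constant along its height); the cube at (-0.5, -1.5) is present — its section is the full 5×18.5 rectangle; After the difference (first − rest): starting from the r=6 cylinder, the 5×18.5 cube at (-0.5, -1.5) partially overlaps it — only the 33.93 mm² overlap (of its 92.50 mm²) is removed, clipping the outline — 1 connected region; (rotated 30° about Z; rotation is an isometry so areas/perimeters/island counts are preserved). The outline is a single polygon with 14 vertices. Extrusion per mm of travel: 0.4 × 0.28 / (π × 0.875²) = 0.046564. Accumulating E over each segment gives final E = 2.2863.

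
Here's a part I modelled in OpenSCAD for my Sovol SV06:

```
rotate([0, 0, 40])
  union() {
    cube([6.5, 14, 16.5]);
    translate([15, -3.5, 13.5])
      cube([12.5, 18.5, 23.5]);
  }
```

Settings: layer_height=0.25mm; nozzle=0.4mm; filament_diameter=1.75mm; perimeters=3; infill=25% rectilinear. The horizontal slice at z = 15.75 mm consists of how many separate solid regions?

2

At z = 15.75 mm: the 6.5×14 cube contributes its full rectangle; the cube at (15, -3.5) is present — its section is the full 12.5×18.5 rectangle; Combining (union): the 2 present regions are separate (no shared area or edge), so areas and boundary lengths simply add and each stays a separate island — 2 connected regions; (rotated 40° about Z; rotation is an isometry so areas/perimeters/island counts are preserved). The result has 2 disconnected regions.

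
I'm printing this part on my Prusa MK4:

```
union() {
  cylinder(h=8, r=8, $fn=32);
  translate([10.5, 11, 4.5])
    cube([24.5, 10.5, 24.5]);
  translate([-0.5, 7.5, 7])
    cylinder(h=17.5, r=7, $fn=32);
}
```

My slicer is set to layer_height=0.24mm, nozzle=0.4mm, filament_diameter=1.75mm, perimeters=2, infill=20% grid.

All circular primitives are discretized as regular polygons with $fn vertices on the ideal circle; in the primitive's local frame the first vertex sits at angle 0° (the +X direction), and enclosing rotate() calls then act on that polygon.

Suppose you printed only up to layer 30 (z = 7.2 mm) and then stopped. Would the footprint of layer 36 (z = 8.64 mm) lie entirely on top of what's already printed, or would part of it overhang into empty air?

entirely on top

Compare the two slices. At z = 7.2: the r=8 cylinder gives a regular 32-gon of circumradius 8 (constant along its height) (area = (32/2)·8.000²·sin(360°/32) = 199.77 mm²); the cube at (10.5, 11) (footprint 24.5×10.5) is included at this height (area 257.25 mm²); the r=7 cylinder at (-0.5, 7.5) contributes a regular 32-gon of circumradius 7 (area = (32/2)·7.000²·sin(360°/32) = 152.95 mm²); Combining (union): the regions partially overlap — summed areas 609.97 mm² minus the doubly-counted overlap 67.79 mm² gives 542.18 mm² — area = 542.18 mm². At z = 8.64: the cylinder does not reach this height (z outside [0, 8]); the 24.5×10.5 cube at (10.5, 11) contributes its full rectangle (area 257.25 mm²); the r=7 cylinder at (-0.5, 7.5) contributes a regular 32-gon of circumradius 7 (area = (32/2)·7.000²·sin(360°/32) = 152.95 mm²); Combining (union): the 2 present regions are separate (no shared area or edge), so areas and boundary lengths simply add and each stays a separate island — area = 410.20 mm². Checking containment: the cross-section at z = 8.64 is a subset of the cross-section at z = 7.2.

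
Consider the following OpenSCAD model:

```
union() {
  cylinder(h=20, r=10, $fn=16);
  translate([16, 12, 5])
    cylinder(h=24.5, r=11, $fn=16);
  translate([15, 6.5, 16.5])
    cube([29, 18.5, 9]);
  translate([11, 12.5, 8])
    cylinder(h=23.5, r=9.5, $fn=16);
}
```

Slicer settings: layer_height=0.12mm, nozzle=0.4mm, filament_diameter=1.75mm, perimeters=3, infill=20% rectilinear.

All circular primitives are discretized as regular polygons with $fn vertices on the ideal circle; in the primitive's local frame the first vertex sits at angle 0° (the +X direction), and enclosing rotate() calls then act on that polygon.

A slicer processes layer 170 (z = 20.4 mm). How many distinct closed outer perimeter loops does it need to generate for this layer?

1

At z = 20.4 mm: the cylinder is not intersected at this z (z outside [0, 20]); the cylinder at (16, 12): section is a regular 16-gon, circumradius r=11; the 29×18.5 cube at (15, 6.5) contributes its full rectangle; the r=9.5 cylinder at (11, 12.5) gives a regular 16-gon of circumradius 9.5 (constant along its height); Taking the union: the regions partially overlap (shared area 384.24 mm²), so overlapping operands fuse into one piece — 1 connected region. The result has 1 disconnected region.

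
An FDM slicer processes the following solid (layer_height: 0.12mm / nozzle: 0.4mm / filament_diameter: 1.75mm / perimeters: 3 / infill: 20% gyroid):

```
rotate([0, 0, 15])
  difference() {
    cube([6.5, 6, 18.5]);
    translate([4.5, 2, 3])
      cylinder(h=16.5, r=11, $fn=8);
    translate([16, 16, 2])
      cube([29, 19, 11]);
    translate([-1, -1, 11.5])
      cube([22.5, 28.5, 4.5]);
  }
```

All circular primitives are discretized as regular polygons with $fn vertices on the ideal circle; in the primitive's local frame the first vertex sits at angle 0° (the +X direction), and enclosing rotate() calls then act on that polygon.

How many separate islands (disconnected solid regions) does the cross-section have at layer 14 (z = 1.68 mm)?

1

At z = 1.68 mm: the cube (footprint 6.5×6) is included at this height; the cylinder at (4.5, 2) is not intersected at this z (z outside [3, 19.5]); the cube at (16, 16) does not reach this height (z outside [2, 13]); the cube at (-1, -1) does not reach this height (z outside [11.5, 16]); Taking the first minus the rest: none of the subtracted shapes is present at this height, so the 6.5×6 cube is unchanged — 1 connected region; (rotated 15° about Z; rotation is an isometry so areas/perimeters/island counts are preserved). Overall, the cross-section is a single solid region. Island count = 1.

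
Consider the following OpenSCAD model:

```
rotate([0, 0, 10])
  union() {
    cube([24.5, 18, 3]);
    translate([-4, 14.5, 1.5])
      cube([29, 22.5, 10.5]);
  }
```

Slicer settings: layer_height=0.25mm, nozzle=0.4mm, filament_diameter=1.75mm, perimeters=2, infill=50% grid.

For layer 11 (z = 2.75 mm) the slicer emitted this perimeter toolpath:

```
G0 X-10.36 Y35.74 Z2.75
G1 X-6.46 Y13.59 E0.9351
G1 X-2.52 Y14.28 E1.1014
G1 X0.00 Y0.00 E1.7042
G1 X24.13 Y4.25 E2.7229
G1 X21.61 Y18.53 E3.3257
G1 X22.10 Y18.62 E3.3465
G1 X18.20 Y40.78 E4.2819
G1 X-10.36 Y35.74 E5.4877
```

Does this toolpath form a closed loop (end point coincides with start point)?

Start point (G0): (-10.36, 35.74). End point (last G1): the path returns to the start — closed.

yes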